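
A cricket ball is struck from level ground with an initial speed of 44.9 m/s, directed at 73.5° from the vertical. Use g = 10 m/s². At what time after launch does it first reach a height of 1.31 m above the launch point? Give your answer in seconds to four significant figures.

Horizontal component vₓ = 44.90 sin 73.5° = 43.05 m/s; vertical v_y0 = 44.90 cos 73.5° = 12.75 m/s.
Set y = v_y0 t − ½ g t² = 1.31: 5.000 t² − 12.75 t + 1.31 = 0.
t = [12.75 ± √(12.75² − 2·10.0·1.31)] / 10.0 = (12.75 ± 11.68) / 10.0, so t = 0.1072 s or t = 2.443 s.
The first (ascending) time is 0.1072 s.

0.1072 s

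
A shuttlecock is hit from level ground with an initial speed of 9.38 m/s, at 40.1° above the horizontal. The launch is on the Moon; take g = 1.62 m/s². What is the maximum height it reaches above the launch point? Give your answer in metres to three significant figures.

Horizontal component vₓ = 9.380 cos 40.1° = 7.175 m/s; vertical v_y0 = 9.380 sin 40.1° = 6.042 m/s.
Maximum height: H = v_y0² / (2g) = 6.042² / (2 × 1.62) = 11.27 m.

11.3 m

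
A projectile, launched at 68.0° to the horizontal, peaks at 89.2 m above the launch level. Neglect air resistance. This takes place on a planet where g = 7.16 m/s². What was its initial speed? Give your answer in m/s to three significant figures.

38.5 m/s

At the peak v_y = 0, so v_y0 = √(2gH) = √(2 × 7.16 × 89.2) = 35.74 m/s.
v_y0 = v₀ sin θ ⇒ v₀ = 35.74 / sin 68.0° = 38.55 m/s.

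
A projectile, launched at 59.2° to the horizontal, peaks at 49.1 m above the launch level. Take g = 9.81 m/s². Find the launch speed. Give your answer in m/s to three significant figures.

36.1 m/s

At the peak v_y = 0, so v_y0 = √(2gH) = √(2 × 9.81 × 49.1) = 31.04 m/s.
v_y0 = v₀ sin θ ⇒ v₀ = 31.04 / sin 59.2° = 36.13 m/s.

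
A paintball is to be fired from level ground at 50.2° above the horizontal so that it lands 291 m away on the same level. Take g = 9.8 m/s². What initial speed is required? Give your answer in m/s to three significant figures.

On level ground R = v₀² sin 2θ / g ⇒ v₀ = √(gR / sin 2θ).
v₀ = √(9.80 × 291 / sin 100.4°) = √(2852 / 0.9836) = √2899.4 = 53.85 m/s.

53.8 m/s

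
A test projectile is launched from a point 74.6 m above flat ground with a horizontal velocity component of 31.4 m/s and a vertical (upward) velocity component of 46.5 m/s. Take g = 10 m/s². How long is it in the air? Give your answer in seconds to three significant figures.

With up positive and y = 0 at the ground: y(t) = 74.6 + (46.50) t − 5.000 t². Setting y = 0 and taking the positive root: t = [46.50 + √(46.50² + 2·10.0·74.6)] / 10.0 = (46.50 + 60.45) / 10.0 = 10.70 s.

10.7 s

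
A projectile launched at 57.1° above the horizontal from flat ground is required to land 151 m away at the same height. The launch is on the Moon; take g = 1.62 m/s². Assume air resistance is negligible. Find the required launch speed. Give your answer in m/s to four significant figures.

16.38 m/s

Level-ground range: R = v₀² sin(2θ)/g, so v₀ = √(gR / sin 2θ).
v₀ = √(1.62 × 151 / sin 114.2°) = √(244.6 / 0.9121) = √268.19 = 16.38 m/s.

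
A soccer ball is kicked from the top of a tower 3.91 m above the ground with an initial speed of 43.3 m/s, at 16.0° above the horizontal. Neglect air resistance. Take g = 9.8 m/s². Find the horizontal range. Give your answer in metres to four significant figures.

113.6 m

Components: vₓ = 43.30 cos 16.0° = 41.62 m/s, v_y0 = 43.30 sin 16.0° = 11.94 m/s.
The projectile lands when y = 3.91 + (11.94) t − ½·9.80·t² = 0. Positive root: t = (11.94 + √(11.94² + 2·9.80·3.91)) / 9.80 = (11.94 + 14.80) / 9.80 = 2.728 s.
Horizontal distance: R = vₓ t = 41.62 × 2.728 = 113.6 m.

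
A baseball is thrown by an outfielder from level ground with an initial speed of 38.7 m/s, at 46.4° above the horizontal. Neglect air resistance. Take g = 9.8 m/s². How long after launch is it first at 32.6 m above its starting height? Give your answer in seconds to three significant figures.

1.62 s

vₓ = 38.70 cos 46.4° = 26.69 m/s; v_y0 = 38.70 sin 46.4° = 28.03 m/s.
Require v_y0 t − ½ g t² = 32.6, i.e. 4.900 t² − 28.03 t + 32.6 = 0.
t = [28.03 ± √(28.03² − 2·9.80·32.6)] / 9.80 = (28.03 ± 12.10) / 9.80, so t = 1.625 s or t = 4.095 s.
The first (ascending) time is 1.625 s.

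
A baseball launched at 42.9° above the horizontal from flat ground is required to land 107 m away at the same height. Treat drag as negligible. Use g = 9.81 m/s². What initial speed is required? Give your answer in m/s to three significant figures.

32.4 m/s

Level-ground range: R = v₀² sin(2θ)/g, so v₀ = √(gR / sin 2θ).
v₀ = √(9.81 × 107 / sin 85.80°) = √(1050 / 0.9973) = √1052.5 = 32.44 m/s.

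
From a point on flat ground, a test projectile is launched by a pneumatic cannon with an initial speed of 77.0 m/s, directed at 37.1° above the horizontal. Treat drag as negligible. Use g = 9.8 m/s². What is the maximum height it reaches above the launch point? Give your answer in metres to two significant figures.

Components: vₓ = 77.00 cos 37.1° = 61.41 m/s, v_y0 = 77.00 sin 37.1° = 46.45 m/s.
Maximum height: H = v_y0² / (2g) = 46.45² / (2 × 9.80) = 110.1 m.

110 m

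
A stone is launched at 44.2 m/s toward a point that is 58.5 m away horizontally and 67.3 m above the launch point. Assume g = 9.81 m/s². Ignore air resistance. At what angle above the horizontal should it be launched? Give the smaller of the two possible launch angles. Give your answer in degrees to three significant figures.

60.2°

Trajectory: y = x tanθ − g x² (1 + tan²θ)/(2v₀²). With x = 58.5, y = 67.3, v₀ = 44.2, g = 9.81:
8.592 tan²θ − 58.5 tanθ + (75.89) = 0.
tanθ = [58.5 ± √(58.5² − 4 × 8.592 × (75.89))] / (2 × 8.592) = (58.5 ± 28.53) / 17.18, giving tanθ = 1.744 or 5.064.
θ = 60.17° or 78.83°; the smaller is 60.17°.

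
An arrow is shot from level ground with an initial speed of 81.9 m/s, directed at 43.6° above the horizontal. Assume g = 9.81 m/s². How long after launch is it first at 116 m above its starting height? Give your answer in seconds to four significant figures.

2.675 s

vₓ = 81.90 cos 43.6° = 59.31 m/s; v_y0 = 81.90 sin 43.6° = 56.48 m/s.
Height y(t) = 56.48 t − 4.905 t² = 116 gives 4.905 t² − 56.48 t + 116 = 0.
Quadratic formula: t = (56.48 ± √914.05) / 9.81 = (56.48 ± 30.23) / 9.81 → t = 2.675 s or 8.839 s.
The first (ascending) time is 2.675 s.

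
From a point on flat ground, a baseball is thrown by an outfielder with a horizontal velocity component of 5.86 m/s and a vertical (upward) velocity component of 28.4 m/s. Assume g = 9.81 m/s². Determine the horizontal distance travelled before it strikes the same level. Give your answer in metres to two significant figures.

Time aloft: T = 2 v_y0 / g = 2 × 28.40 / 9.81 = 5.790 s.
Horizontal distance R = vₓ T = 5.860 × 5.790 = 33.93 m.

34 m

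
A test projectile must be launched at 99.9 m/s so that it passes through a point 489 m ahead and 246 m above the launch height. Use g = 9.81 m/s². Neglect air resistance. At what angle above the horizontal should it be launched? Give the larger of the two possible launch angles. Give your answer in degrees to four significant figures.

Trajectory: y = x tanθ − g x² (1 + tan²θ)/(2v₀²). With x = 489, y = 246, v₀ = 99.9, g = 9.81:
117.5 tan²θ − 489 tanθ + (363.5) = 0.
tanθ = [489 ± √(489² − 4 × 117.5 × (363.5))] / (2 × 117.5) = (489 ± 261.2) / 235.0, giving tanθ = 0.9691 or 3.192.
θ = 44.10° or 72.60°; the larger is 72.60°.

72.60°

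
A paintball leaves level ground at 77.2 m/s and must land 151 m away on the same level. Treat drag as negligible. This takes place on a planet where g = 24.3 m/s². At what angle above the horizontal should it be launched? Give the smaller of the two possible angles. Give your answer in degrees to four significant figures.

R = v₀² sin 2θ / g gives sin 2θ = gR/v₀² = 24.3·151/77.2² = 0.6157.
2θ = 38.00° or 180° − 38.00° = 142.0°, so θ = 19.00° or 71.00°.
The smaller angle is 19.00°.

19.00°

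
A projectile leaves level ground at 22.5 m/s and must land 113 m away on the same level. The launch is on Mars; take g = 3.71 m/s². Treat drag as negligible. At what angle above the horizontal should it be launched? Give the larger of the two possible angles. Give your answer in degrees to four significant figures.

R = v₀² sin 2θ / g gives sin 2θ = gR/v₀² = 3.71·113/22.5² = 0.8281.
2θ = 55.90° or 180° − 55.90° = 124.1°, so θ = 27.95° or 62.05°.
The larger angle is 62.05°.

62.05°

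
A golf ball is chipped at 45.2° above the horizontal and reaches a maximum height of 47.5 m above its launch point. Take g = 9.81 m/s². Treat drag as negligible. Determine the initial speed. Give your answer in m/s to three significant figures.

43.0 m/s

At the peak v_y = 0, so v_y0 = √(2gH) = √(2 × 9.81 × 47.5) = 30.53 m/s.
v_y0 = v₀ sin θ ⇒ v₀ = 30.53 / sin 45.2° = 43.02 m/s.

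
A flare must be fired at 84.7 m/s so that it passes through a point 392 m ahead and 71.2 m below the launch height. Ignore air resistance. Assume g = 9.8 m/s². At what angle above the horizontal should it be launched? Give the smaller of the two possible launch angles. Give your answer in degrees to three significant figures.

Trajectory: y = x tanθ − g x² (1 + tan²θ)/(2v₀²). With x = 392, y = −71.2, v₀ = 84.7, g = 9.80:
105.0 tan²θ − 392 tanθ + (33.75) = 0.
tanθ = [392 ± √(392² − 4 × 105.0 × (33.75))] / (2 × 105.0) = (392 ± 373.5) / 209.9, giving tanθ = 0.08819 or 3.647.
θ = 5.040° or 74.67°; the smaller is 5.040°.

5.04°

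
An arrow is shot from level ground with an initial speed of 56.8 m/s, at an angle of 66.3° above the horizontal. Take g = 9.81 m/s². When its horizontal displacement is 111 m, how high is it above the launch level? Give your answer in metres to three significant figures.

Resolve: vₓ = 56.80 cos 66.3° = 22.83 m/s and v_y0 = 56.80 sin 66.3° = 52.01 m/s.
Time to reach x = 111 m: t = x/vₓ = 111/22.83 = 4.862 s.
Height: y = v_y0 t − ½ g t² = 52.01 × 4.862 − 4.905 × 4.862² = 252.9 − 115.9 = 136.9 m.

137 m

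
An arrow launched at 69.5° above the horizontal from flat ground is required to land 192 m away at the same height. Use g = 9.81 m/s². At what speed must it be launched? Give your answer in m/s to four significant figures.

53.58 m/s

From R = (v₀² / g) sin 2θ: v₀ = √(gR / sin 2θ).
v₀ = √(9.81 × 192 / sin 139.0°) = √(1884 / 0.6561) = √2871.0 = 53.58 m/s.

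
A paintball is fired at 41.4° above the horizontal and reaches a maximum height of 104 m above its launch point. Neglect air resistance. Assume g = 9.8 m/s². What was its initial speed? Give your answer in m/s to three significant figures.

68.3 m/s

At the peak v_y = 0, so v_y0 = √(2gH) = √(2 × 9.80 × 104) = 45.15 m/s.
v_y0 = v₀ sin θ ⇒ v₀ = 45.15 / sin 41.4° = 68.27 m/s.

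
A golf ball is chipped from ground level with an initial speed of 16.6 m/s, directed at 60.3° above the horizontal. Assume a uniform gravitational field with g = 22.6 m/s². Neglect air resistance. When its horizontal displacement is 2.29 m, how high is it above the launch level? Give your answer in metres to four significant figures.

3.139 m

Components: vₓ = 16.60 cos 60.3° = 8.225 m/s, v_y0 = 16.60 sin 60.3° = 14.42 m/s.
x = vₓ t ⇒ t = 2.29/8.225 = 0.2784 s.
Height: y = v_y0 t − ½ g t² = 14.42 × 0.2784 − 11.30 × 0.2784² = 4.015 − 0.8760 = 3.139 m.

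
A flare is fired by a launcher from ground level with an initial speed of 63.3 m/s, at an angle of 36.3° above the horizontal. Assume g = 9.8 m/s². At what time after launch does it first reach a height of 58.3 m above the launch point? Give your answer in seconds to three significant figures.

Components: vₓ = 63.30 cos 36.3° = 51.02 m/s, v_y0 = 63.30 sin 36.3° = 37.47 m/s.
Height y(t) = 37.47 t − 4.900 t² = 58.3 gives 4.900 t² − 37.47 t + 58.3 = 0.
t = [37.47 ± √(37.47² − 2·9.80·58.3)] / 9.80 = (37.47 ± 16.18) / 9.80, so t = 2.173 s or t = 5.475 s.
The first (ascending) time is 2.173 s.

2.17 s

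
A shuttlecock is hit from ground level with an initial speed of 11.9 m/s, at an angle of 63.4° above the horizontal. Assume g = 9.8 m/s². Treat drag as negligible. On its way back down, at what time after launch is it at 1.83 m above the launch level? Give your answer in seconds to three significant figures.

Horizontal component vₓ = 11.90 cos 63.4° = 5.328 m/s; vertical v_y0 = 11.90 sin 63.4° = 10.64 m/s.
Height y(t) = 10.64 t − 4.900 t² = 1.83 gives 4.900 t² − 10.64 t + 1.83 = 0.
t = [10.64 ± √(10.64² − 2·9.80·1.83)] / 9.80 = (10.64 ± 8.795) / 9.80, so t = 0.1883 s or t = 1.983 s.
The descending-branch root is 1.983 s.

1.98 s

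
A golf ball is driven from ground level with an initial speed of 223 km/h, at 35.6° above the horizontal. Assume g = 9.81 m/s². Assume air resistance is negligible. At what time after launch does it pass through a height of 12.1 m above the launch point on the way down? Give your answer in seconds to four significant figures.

6.999 s

Convert: 223 km/h = 223/3.6 = 61.94 m/s.
Resolve: vₓ = 61.94 cos 35.6° = 50.37 m/s and v_y0 = 61.94 sin 35.6° = 36.06 m/s.
Set y = v_y0 t − ½ g t² = 12.1: 4.905 t² − 36.06 t + 12.1 = 0.
t = [36.06 ± √(36.06² − 2·9.81·12.1)] / 9.81 = (36.06 ± 32.60) / 9.81, so t = 0.3525 s or t = 6.999 s.
The descending-branch root is 6.999 s.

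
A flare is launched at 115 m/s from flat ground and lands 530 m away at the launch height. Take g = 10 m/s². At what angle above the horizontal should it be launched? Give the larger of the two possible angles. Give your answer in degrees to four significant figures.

78.19°

Level-ground range R = v₀² sin(2θ)/g ⇒ sin(2θ) = gR/v₀² = 10.0 × 530 / 115² = 0.4008.
2θ = 23.63° or 180° − 23.63° = 156.4°, so θ = 11.81° or 78.19°.
The larger angle is 78.19°.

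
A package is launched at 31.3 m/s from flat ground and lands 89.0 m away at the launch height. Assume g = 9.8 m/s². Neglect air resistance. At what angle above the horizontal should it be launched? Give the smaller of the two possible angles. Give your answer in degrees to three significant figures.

31.5°

R = v₀² sin 2θ / g gives sin 2θ = gR/v₀² = 9.80·89.0/31.3² = 0.8903.
2θ = 62.91° or 180° − 62.91° = 117.1°, so θ = 31.45° or 58.55°.
The smaller angle is 31.45°.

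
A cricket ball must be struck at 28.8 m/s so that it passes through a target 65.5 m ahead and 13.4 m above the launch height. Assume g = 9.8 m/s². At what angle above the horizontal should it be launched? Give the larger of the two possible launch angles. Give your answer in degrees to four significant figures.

59.05°

Trajectory: y = x tanθ − g x² (1 + tan²θ)/(2v₀²). With x = 65.5, y = 13.4, v₀ = 28.8, g = 9.80:
25.35 tan²θ − 65.5 tanθ + (38.75) = 0.
tanθ = [65.5 ± √(65.5² − 4 × 25.35 × (38.75))] / (2 × 25.35) = (65.5 ± 19.03) / 50.69, giving tanθ = 0.9167 or 1.668.
θ = 42.51° or 59.05°; the larger is 59.05°.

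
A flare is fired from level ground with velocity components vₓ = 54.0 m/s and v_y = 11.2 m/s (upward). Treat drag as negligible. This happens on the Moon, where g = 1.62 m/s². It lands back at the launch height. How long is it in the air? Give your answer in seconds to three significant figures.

13.8 s

Time of flight on level ground: T = 2 v_y0 / g = 2 × 11.20 / 1.62 = 13.83 s.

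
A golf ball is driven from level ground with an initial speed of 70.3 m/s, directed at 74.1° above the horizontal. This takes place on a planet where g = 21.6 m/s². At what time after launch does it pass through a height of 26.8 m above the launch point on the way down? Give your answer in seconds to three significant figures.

Horizontal component vₓ = 70.30 cos 74.1° = 19.26 m/s; vertical v_y0 = 70.30 sin 74.1° = 67.61 m/s.
Height y(t) = 67.61 t − 10.80 t² = 26.8 gives 10.80 t² − 67.61 t + 26.8 = 0.
Quadratic formula: t = (67.61 ± √3413.4) / 21.6 = (67.61 ± 58.42) / 21.6 → t = 0.4253 s or 5.835 s.
The descending-branch root is 5.835 s.

5.83 s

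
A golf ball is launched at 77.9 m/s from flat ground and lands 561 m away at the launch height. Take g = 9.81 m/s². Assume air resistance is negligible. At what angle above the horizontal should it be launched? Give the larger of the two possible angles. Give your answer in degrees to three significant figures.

Level-ground range R = v₀² sin(2θ)/g ⇒ sin(2θ) = gR/v₀² = 9.81 × 561 / 77.9² = 0.9069.
2θ = 65.08° or 180° − 65.08° = 114.9°, so θ = 32.54° or 57.46°.
The larger angle is 57.46°.

57.5°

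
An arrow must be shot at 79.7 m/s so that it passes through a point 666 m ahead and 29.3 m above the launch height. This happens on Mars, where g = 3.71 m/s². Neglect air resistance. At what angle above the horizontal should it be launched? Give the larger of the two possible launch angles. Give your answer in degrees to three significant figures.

78.4°

Trajectory: y = x tanθ − g x² (1 + tan²θ)/(2v₀²). With x = 666, y = 29.3, v₀ = 79.7, g = 3.71:
129.5 tan²θ − 666 tanθ + (158.8) = 0.
tanθ = [666 ± √(666² − 4 × 129.5 × (158.8))] / (2 × 129.5) = (666 ± 601.1) / 259.1, giving tanθ = 0.2507 or 4.891.
θ = 14.07° or 78.44°; the larger is 78.44°.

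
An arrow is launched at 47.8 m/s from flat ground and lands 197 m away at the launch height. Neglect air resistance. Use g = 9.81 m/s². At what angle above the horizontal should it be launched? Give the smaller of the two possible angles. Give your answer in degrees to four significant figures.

28.88°

From R = (v₀²/g) sin 2θ: sin 2θ = 9.81 × 197 / 2284.8 = 0.8458.
2θ = 57.76° or 180° − 57.76° = 122.2°, so θ = 28.88° or 61.12°.
The smaller angle is 28.88°.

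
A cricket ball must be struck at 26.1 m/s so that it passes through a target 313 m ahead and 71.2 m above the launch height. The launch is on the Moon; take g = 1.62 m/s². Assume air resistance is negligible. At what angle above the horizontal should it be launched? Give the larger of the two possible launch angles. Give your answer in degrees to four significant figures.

60.72°

Trajectory: y = x tanθ − g x² (1 + tan²θ)/(2v₀²). With x = 313, y = 71.2, v₀ = 26.1, g = 1.62:
116.5 tan²θ − 313 tanθ + (187.7) = 0.
tanθ = [313 ± √(313² − 4 × 116.5 × (187.7))] / (2 × 116.5) = (313 ± 102.5) / 233.0, giving tanθ = 0.9034 or 1.784.
θ = 42.09° or 60.72°; the larger is 60.72°.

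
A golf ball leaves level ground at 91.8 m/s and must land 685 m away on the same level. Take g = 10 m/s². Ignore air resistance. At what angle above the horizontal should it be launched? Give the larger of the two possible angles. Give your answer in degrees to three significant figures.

62.8°

R = v₀² sin 2θ / g gives sin 2θ = gR/v₀² = 10.0·685/91.8² = 0.8128.
2θ = 54.37° or 180° − 54.37° = 125.6°, so θ = 27.19° or 62.81°.
The larger angle is 62.81°.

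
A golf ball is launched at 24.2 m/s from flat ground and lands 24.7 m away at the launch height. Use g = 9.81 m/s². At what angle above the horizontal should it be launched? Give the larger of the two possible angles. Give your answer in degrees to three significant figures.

Level-ground range R = v₀² sin(2θ)/g ⇒ sin(2θ) = gR/v₀² = 9.81 × 24.7 / 24.2² = 0.4137.
2θ = 24.44° or 180° − 24.44° = 155.6°, so θ = 12.22° or 77.78°.
The larger angle is 77.78°.

77.8°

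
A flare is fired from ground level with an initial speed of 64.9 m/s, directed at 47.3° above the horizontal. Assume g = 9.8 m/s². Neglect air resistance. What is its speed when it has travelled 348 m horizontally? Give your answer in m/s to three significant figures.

Horizontal component vₓ = 64.90 cos 47.3° = 44.01 m/s; vertical v_y0 = 64.90 sin 47.3° = 47.70 m/s.
Time to reach x = 348 m: t = x/vₓ = 348/44.01 = 7.907 s.
Vertical velocity there: v_y = v_y0 − g t = 47.70 − 9.80 × 7.907 = −29.79 m/s.
Speed: √(vₓ² + v_y²) = √(44.01² + 29.79²) = 53.15 m/s.

53.1 m/s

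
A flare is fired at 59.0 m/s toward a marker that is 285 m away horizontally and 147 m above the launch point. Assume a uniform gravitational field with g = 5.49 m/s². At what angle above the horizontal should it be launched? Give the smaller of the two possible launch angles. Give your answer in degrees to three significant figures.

43.2°

Trajectory: y = x tanθ − g x² (1 + tan²θ)/(2v₀²). With x = 285, y = 147, v₀ = 59.0, g = 5.49:
64.05 tan²θ − 285 tanθ + (211.1) = 0.
tanθ = [285 ± √(285² − 4 × 64.05 × (211.1))] / (2 × 64.05) = (285 ± 164.8) / 128.1, giving tanθ = 0.9385 or 3.511.
θ = 43.18° or 74.10°; the smaller is 43.18°.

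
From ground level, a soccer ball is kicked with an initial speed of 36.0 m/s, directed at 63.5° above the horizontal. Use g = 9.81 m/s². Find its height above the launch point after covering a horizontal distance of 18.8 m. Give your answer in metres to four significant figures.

30.99 m

vₓ = 36.00 cos 63.5° = 16.06 m/s; v_y0 = 36.00 sin 63.5° = 32.22 m/s.
x = vₓ t ⇒ t = 18.8/16.06 = 1.170 s.
Height: y = v_y0 t − ½ g t² = 32.22 × 1.170 − 4.905 × 1.170² = 37.71 − 6.719 = 30.99 m.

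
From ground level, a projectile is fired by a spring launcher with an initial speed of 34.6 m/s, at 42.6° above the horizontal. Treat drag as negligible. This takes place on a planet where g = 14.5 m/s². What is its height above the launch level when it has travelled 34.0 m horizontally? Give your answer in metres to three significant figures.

18.3 m

Components: vₓ = 34.60 cos 42.6° = 25.47 m/s, v_y0 = 34.60 sin 42.6° = 23.42 m/s.
At x = 34.0 m, t = x/vₓ = 34.0/25.47 = 1.335 s.
Height: y = v_y0 t − ½ g t² = 23.42 × 1.335 − 7.250 × 1.335² = 31.26 − 12.92 = 18.34 m.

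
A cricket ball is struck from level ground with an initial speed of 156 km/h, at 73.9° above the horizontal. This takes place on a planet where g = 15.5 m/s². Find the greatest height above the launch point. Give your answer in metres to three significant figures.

55.9 m

Convert: 156 km/h = 156/3.6 = 43.33 m/s.
Components: vₓ = 43.33 cos 73.9° = 12.02 m/s, v_y0 = 43.33 sin 73.9° = 41.63 m/s.
Peak height H = v_y0² / (2g) = 1733.4 / 31.00 = 55.92 m.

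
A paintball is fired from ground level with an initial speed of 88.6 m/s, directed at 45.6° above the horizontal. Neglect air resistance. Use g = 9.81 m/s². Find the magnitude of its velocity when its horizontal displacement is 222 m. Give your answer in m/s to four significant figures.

vₓ = 88.60 cos 45.6° = 61.99 m/s; v_y0 = 88.60 sin 45.6° = 63.30 m/s.
Time to reach x = 222 m: t = x/vₓ = 222/61.99 = 3.581 s.
Vertical velocity there: v_y = v_y0 − g t = 63.30 − 9.81 × 3.581 = 28.17 m/s.
Speed: √(vₓ² + v_y²) = √(61.99² + 28.17²) = 68.09 m/s.

68.09 m/s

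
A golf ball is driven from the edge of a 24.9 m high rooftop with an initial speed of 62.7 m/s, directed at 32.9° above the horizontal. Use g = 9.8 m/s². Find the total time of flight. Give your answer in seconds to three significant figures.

Resolve: vₓ = 62.70 cos 32.9° = 52.64 m/s and v_y0 = 62.70 sin 32.9° = 34.06 m/s.
With up positive and y = 0 at the ground: y(t) = 24.9 + (34.06) t − 4.900 t². Setting y = 0 and taking the positive root: t = [34.06 + √(34.06² + 2·9.80·24.9)] / 9.80 = (34.06 + 40.59) / 9.80 = 7.618 s.

7.62 s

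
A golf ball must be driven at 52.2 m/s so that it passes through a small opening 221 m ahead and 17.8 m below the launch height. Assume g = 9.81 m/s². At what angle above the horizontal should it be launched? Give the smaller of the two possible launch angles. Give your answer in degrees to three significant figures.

Trajectory: y = x tanθ − g x² (1 + tan²θ)/(2v₀²). With x = 221, y = −17.8, v₀ = 52.2, g = 9.81:
87.92 tan²θ − 221 tanθ + (70.12) = 0.
tanθ = [221 ± √(221² − 4 × 87.92 × (70.12))] / (2 × 87.92) = (221 ± 155.5) / 175.8, giving tanθ = 0.3725 or 2.141.
θ = 20.43° or 64.97°; the smaller is 20.43°.

20.4°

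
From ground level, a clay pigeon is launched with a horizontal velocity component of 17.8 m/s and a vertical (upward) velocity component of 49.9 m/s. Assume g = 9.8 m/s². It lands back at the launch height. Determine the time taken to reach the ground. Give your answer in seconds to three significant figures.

10.2 s

It returns to y = 0 when t = 2 v_y0 / g = 2(49.90)/9.80 = 10.18 s.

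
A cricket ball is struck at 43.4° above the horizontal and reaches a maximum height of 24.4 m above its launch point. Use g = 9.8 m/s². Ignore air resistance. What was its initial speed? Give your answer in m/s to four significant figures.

At the peak v_y = 0, so v_y0 = √(2gH) = √(2 × 9.80 × 24.4) = 21.87 m/s.
v_y0 = v₀ sin θ ⇒ v₀ = 21.87 / sin 43.4° = 31.83 m/s.

31.83 m/s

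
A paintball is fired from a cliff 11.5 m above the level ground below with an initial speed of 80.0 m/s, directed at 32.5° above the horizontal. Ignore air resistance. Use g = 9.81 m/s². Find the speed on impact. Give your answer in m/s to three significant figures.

Horizontal component vₓ = 80.00 cos 32.5° = 67.47 m/s; vertical v_y0 = 80.00 sin 32.5° = 42.98 m/s.
With up positive and y = 0 at the ground: y(t) = 11.5 + (42.98) t − 4.905 t². Setting y = 0 and taking the positive root: t = [42.98 + √(42.98² + 2·9.81·11.5)] / 9.81 = (42.98 + 45.53) / 9.81 = 9.023 s.
Vertical velocity at impact: v_y = v_y0 − g t = 42.98 − 9.81 × 9.023 = −45.53 m/s.
Speed: |v| = √(vₓ² + v_y²) = √(67.47² + 45.53²) = 81.40 m/s.

81.4 m/s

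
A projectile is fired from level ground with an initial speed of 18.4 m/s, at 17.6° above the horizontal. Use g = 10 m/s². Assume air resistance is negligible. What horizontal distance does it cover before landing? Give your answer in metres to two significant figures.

Resolve: vₓ = 18.40 cos 17.6° = 17.54 m/s and v_y0 = 18.40 sin 17.6° = 5.564 m/s.
Time aloft: T = 2 v_y0 / g = 2 × 5.564 / 10.0 = 1.113 s.
Range: R = vₓ T = 17.54 × 1.113 = 19.52 m.

20 m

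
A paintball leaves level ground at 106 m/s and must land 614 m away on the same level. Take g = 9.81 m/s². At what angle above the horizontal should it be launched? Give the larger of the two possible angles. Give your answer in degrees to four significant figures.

73.79°

R = v₀² sin 2θ / g gives sin 2θ = gR/v₀² = 9.81·614/106² = 0.5361.
2θ = 32.42° or 180° − 32.42° = 147.6°, so θ = 16.21° or 73.79°.
The larger angle is 73.79°.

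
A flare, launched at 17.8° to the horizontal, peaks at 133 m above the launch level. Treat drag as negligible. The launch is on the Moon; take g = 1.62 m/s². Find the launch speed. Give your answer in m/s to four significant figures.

At the peak v_y = 0, so v_y0 = √(2gH) = √(2 × 1.62 × 133) = 20.76 m/s.
v_y0 = v₀ sin θ ⇒ v₀ = 20.76 / sin 17.8° = 67.91 m/s.

67.91 m/s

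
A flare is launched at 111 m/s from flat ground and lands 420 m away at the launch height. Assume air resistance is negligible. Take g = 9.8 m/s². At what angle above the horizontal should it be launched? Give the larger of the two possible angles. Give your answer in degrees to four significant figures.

80.24°

From R = (v₀²/g) sin 2θ: sin 2θ = 9.80 × 420 / 12321 = 0.3341.
2θ = 19.52° or 180° − 19.52° = 160.5°, so θ = 9.758° or 80.24°.
The larger angle is 80.24°.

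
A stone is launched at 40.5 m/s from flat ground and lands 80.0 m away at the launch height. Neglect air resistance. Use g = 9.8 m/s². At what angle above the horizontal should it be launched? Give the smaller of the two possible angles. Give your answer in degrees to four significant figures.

R = v₀² sin 2θ / g gives sin 2θ = gR/v₀² = 9.80·80.0/40.5² = 0.4780.
2θ = 28.55° or 180° − 28.55° = 151.4°, so θ = 14.28° or 75.72°.
The smaller angle is 14.28°.

14.28°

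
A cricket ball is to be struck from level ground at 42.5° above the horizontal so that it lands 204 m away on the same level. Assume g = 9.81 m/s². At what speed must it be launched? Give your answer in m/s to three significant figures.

44.8 m/s

On level ground R = v₀² sin 2θ / g ⇒ v₀ = √(gR / sin 2θ).
v₀ = √(9.81 × 204 / sin 85.00°) = √(2001 / 0.9962) = √2008.9 = 44.82 m/s.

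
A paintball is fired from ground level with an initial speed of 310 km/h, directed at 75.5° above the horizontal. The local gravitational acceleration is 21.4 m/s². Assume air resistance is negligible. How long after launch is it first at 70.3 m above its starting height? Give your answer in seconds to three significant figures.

Convert: 310 km/h = 310/3.6 = 86.11 m/s.
Components: vₓ = 86.11 cos 75.5° = 21.56 m/s, v_y0 = 86.11 sin 75.5° = 83.37 m/s.
Require v_y0 t − ½ g t² = 70.3, i.e. 10.70 t² − 83.37 t + 70.3 = 0.
t = [83.37 ± √(83.37² − 2·21.4·70.3)] / 21.4 = (83.37 ± 62.78) / 21.4, so t = 0.9620 s or t = 6.829 s.
The first (ascending) time is 0.9620 s.

0.962 s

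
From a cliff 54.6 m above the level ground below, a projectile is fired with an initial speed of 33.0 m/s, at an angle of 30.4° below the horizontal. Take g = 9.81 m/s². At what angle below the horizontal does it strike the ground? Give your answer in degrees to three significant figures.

vₓ = 33.00 cos 30.4° = 28.46 m/s; v_y0 = −16.70 m/s (downward).
The projectile lands when y = 54.6 + (−16.70) t − ½·9.81·t² = 0. Positive root: t = (−16.70 + √(16.70² + 2·9.81·54.6)) / 9.81 = (−16.70 + 36.74) / 9.81 = 2.043 s.
At impact: v_y = v_y0 − g t = −36.74 m/s; vₓ = 28.46 m/s.
Angle below horizontal: arctan(|v_y|/vₓ) = arctan(36.74/28.46) = 52.24°.

52.2°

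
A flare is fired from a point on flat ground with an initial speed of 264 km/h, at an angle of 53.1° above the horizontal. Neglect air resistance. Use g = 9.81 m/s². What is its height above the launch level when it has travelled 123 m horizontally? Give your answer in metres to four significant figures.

125.5 m

Convert: 264 km/h = 264/3.6 = 73.33 m/s.
vₓ = 73.33 cos 53.1° = 44.03 m/s; v_y0 = 73.33 sin 53.1° = 58.64 m/s.
Time to reach x = 123 m: t = x/vₓ = 123/44.03 = 2.793 s.
Height: y = v_y0 t − ½ g t² = 58.64 × 2.793 − 4.905 × 2.793² = 163.8 − 38.28 = 125.5 m.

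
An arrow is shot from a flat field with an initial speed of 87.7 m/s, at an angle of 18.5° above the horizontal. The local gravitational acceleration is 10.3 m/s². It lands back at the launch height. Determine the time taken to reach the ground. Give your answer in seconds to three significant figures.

5.40 s

vₓ = 87.70 cos 18.5° = 83.17 m/s; v_y0 = 87.70 sin 18.5° = 27.83 m/s.
Time of flight on level ground: T = 2 v_y0 / g = 2 × 27.83 / 10.3 = 5.403 s.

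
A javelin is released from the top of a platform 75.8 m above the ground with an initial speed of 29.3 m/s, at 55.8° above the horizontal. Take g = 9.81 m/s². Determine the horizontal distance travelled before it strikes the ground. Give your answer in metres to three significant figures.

Components: vₓ = 29.30 cos 55.8° = 16.47 m/s, v_y0 = 29.30 sin 55.8° = 24.23 m/s.
Vertical motion (up positive, ground at y = 0): 4.905 t² − (24.23) t − 75.8 = 0, so t = (24.23 + √(24.23² + 2·9.81·75.8)) / 9.81 = (24.23 + 45.55) / 9.81 = 7.113 s.
Horizontal distance: R = vₓ t = 16.47 × 7.113 = 117.1 m.

117 m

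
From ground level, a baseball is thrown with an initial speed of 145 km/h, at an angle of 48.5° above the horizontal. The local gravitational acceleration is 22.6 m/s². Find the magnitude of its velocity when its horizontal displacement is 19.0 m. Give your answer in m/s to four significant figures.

30.17 m/s

Convert: 145 km/h = 145/3.6 = 40.28 m/s.
Horizontal component vₓ = 40.28 cos 48.5° = 26.69 m/s; vertical v_y0 = 40.28 sin 48.5° = 30.17 m/s.
At x = 19.0 m, t = x/vₓ = 19.0/26.69 = 0.7119 s.
Vertical velocity there: v_y = v_y0 − g t = 30.17 − 22.6 × 0.7119 = 14.08 m/s.
Speed: √(vₓ² + v_y²) = √(26.69² + 14.08²) = 30.17 m/s.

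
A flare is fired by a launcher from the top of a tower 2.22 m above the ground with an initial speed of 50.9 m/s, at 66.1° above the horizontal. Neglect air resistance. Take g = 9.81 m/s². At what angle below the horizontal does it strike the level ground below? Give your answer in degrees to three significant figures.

66.3°

vₓ = 50.90 cos 66.1° = 20.62 m/s; v_y0 = 50.90 sin 66.1° = 46.54 m/s.
The projectile lands when y = 2.22 + (46.54) t − ½·9.81·t² = 0. Positive root: t = (46.54 + √(46.54² + 2·9.81·2.22)) / 9.81 = (46.54 + 47.00) / 9.81 = 9.535 s.
At impact: v_y = v_y0 − g t = −47.00 m/s; vₓ = 20.62 m/s.
Angle below horizontal: arctan(|v_y|/vₓ) = arctan(47.00/20.62) = 66.31°.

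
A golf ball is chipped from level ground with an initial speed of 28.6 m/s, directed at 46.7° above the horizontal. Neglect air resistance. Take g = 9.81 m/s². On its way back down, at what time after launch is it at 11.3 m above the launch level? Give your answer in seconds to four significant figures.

Horizontal component vₓ = 28.60 cos 46.7° = 19.61 m/s; vertical v_y0 = 28.60 sin 46.7° = 20.81 m/s.
Height y(t) = 20.81 t − 4.905 t² = 11.3 gives 4.905 t² − 20.81 t + 11.3 = 0.
Quadratic formula: t = (20.81 ± √211.53) / 9.81 = (20.81 ± 14.54) / 9.81 → t = 0.6392 s or 3.604 s.
The descending-branch root is 3.604 s.

3.604 s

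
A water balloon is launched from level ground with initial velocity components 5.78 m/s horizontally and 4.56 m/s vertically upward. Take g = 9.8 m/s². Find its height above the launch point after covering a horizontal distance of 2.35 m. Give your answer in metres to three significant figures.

x = vₓ t ⇒ t = 2.35/5.780 = 0.4066 s.
Height: y = v_y0 t − ½ g t² = 4.560 × 0.4066 − 4.900 × 0.4066² = 1.854 − 0.8100 = 1.044 m.

1.04 m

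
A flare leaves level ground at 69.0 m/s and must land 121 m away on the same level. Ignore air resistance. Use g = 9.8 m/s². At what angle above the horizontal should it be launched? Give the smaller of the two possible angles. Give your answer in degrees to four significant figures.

From R = (v₀²/g) sin 2θ: sin 2θ = 9.80 × 121 / 4761.0 = 0.2491.
2θ = 14.42° or 180° − 14.42° = 165.6°, so θ = 7.211° or 82.79°.
The smaller angle is 7.211°.

7.211°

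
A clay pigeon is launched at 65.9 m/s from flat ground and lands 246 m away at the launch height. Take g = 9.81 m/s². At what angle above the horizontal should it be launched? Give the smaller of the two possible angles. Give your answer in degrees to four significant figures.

R = v₀² sin 2θ / g gives sin 2θ = gR/v₀² = 9.81·246/65.9² = 0.5557.
2θ = 33.76° or 180° − 33.76° = 146.2°, so θ = 16.88° or 73.12°.
The smaller angle is 16.88°.

16.88°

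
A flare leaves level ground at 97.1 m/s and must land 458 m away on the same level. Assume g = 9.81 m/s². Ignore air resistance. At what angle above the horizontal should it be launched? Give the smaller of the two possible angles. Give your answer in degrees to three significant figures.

14.2°

Level-ground range R = v₀² sin(2θ)/g ⇒ sin(2θ) = gR/v₀² = 9.81 × 458 / 97.1² = 0.4765.
2θ = 28.46° or 180° − 28.46° = 151.5°, so θ = 14.23° or 75.77°.
The smaller angle is 14.23°.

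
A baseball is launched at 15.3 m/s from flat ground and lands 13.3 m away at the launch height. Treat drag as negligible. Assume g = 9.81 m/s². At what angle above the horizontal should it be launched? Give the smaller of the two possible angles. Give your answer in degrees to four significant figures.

16.94°

From R = (v₀²/g) sin 2θ: sin 2θ = 9.81 × 13.3 / 234.09 = 0.5574.
2θ = 33.87° or 180° − 33.87° = 146.1°, so θ = 16.94° or 73.06°.
The smaller angle is 16.94°.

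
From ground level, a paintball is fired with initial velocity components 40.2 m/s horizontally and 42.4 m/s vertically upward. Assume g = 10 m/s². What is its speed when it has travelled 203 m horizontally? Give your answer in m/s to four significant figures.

41.01 m/s

x = vₓ t ⇒ t = 203/40.20 = 5.050 s.
Vertical velocity there: v_y = v_y0 − g t = 42.40 − 10.0 × 5.050 = −8.098 m/s.
Speed: √(vₓ² + v_y²) = √(40.20² + 8.098²) = 41.01 m/s.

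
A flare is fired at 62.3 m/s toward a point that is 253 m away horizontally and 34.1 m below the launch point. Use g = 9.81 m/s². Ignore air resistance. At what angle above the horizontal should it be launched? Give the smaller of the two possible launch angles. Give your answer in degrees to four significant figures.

Trajectory: y = x tanθ − g x² (1 + tan²θ)/(2v₀²). With x = 253, y = −34.1, v₀ = 62.3, g = 9.81:
80.89 tan²θ − 253 tanθ + (46.79) = 0.
tanθ = [253 ± √(253² − 4 × 80.89 × (46.79))] / (2 × 80.89) = (253 ± 221.1) / 161.8, giving tanθ = 0.1974 or 2.930.
θ = 11.17° or 71.16°; the smaller is 11.17°.

11.17°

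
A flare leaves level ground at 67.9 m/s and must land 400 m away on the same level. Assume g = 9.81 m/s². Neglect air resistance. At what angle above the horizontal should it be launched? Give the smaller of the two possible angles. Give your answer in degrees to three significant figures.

29.2°

R = v₀² sin 2θ / g gives sin 2θ = gR/v₀² = 9.81·400/67.9² = 0.8511.
2θ = 58.33° or 180° − 58.33° = 121.7°, so θ = 29.17° or 60.83°.
The smaller angle is 29.17°.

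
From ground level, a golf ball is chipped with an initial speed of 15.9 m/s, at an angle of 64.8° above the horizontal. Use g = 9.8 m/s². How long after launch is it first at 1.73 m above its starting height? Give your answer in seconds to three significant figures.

0.126 s

Components: vₓ = 15.90 cos 64.8° = 6.770 m/s, v_y0 = 15.90 sin 64.8° = 14.39 m/s.
Height y(t) = 14.39 t − 4.900 t² = 1.73 gives 4.900 t² − 14.39 t + 1.73 = 0.
Quadratic formula: t = (14.39 ± √173.07) / 9.80 = (14.39 ± 13.16) / 9.80 → t = 0.1256 s or 2.810 s.
The first (ascending) time is 0.1256 s.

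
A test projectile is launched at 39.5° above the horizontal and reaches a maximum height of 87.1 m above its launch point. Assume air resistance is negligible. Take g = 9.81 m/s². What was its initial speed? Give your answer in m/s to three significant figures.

At the peak v_y = 0, so v_y0 = √(2gH) = √(2 × 9.81 × 87.1) = 41.34 m/s.
v_y0 = v₀ sin θ ⇒ v₀ = 41.34 / sin 39.5° = 64.99 m/s.

65.0 m/s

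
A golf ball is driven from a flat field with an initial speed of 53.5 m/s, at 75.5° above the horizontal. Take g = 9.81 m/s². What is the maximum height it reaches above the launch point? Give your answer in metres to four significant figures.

Horizontal component vₓ = 53.50 cos 75.5° = 13.40 m/s; vertical v_y0 = 53.50 sin 75.5° = 51.80 m/s.
Maximum height: H = v_y0² / (2g) = 51.80² / (2 × 9.81) = 136.7 m.

136.7 m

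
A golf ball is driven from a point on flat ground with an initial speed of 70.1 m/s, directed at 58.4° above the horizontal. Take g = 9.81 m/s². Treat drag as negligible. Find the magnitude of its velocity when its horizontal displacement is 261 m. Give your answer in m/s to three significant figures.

Resolve: vₓ = 70.10 cos 58.4° = 36.73 m/s and v_y0 = 70.10 sin 58.4° = 59.71 m/s.
At x = 261 m, t = x/vₓ = 261/36.73 = 7.106 s.
Vertical velocity there: v_y = v_y0 − g t = 59.71 − 9.81 × 7.106 = −10.00 m/s.
Speed: √(vₓ² + v_y²) = √(36.73² + 10.00²) = 38.07 m/s.

38.1 m/s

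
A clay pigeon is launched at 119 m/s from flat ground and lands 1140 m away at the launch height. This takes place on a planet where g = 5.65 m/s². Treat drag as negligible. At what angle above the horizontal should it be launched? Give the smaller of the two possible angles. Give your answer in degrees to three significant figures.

13.5°

Level-ground range R = v₀² sin(2θ)/g ⇒ sin(2θ) = gR/v₀² = 5.65 × 1140 / 119² = 0.4548.
2θ = 27.05° or 180° − 27.05° = 152.9°, so θ = 13.53° or 76.47°.
The smaller angle is 13.53°.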